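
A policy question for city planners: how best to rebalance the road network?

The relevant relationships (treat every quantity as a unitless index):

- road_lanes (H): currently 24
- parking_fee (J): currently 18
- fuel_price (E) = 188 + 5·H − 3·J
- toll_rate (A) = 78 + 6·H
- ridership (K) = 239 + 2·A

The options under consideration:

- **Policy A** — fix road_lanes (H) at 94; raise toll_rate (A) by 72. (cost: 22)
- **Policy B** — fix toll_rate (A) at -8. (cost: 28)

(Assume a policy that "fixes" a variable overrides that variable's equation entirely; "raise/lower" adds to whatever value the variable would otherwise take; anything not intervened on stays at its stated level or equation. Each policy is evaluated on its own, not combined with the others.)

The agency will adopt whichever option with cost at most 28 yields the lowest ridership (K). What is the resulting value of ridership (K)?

Policy A (H := 94, A + 72):
  H = 94
  A = 78 + 6·94 (+72 from intervention) = 714
  K = 239 + 2·714 = 1667
Policy B (A := -8):
  H = 24
  A = -8
  K = 239 + 2·(-8) = 223
Comparing — Policy A: K=1667, Policy B: K=223. Lowest is 223 (Policy B).

223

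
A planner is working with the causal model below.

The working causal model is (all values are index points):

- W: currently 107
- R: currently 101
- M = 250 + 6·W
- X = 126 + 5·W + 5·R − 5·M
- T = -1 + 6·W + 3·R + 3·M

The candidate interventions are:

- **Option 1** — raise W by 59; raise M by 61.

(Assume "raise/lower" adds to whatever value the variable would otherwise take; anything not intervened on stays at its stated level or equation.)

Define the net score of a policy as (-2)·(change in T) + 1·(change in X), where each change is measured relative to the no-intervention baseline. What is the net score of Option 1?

-4978

Baseline:
  W = 107
  R = 101
  M = 250 + 6·107 = 892
  X = 126 + 5·107 + 5·101 − 5·892 = -3294
  T = -1 + 6·107 + 3·101 + 3·892 = 3620
Option 1 (W + 59, M + 61):
  W = 107 + 59 = 166
  R = 101
  M = 250 + 6·166 (+61 from intervention) = 1307
  X = 126 + 5·166 + 5·101 − 5·1307 = -5074
  T = -1 + 6·166 + 3·101 + 3·1307 = 5219
ΔT = 5219 − 3620 = 1599; ΔX = -5074 − (-3294) = -1780
Score = (-2)·1599 + 1·(-1780) = -4978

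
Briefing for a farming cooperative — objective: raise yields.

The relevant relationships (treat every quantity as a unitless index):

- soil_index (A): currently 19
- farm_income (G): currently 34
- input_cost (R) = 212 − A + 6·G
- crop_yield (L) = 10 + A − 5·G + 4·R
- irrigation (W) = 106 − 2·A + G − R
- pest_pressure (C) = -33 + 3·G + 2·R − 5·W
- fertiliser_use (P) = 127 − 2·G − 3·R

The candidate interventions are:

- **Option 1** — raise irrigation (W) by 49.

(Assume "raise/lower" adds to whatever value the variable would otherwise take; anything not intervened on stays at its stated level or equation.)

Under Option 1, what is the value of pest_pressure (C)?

Option 1 (W + 49):
  A = 19
  G = 34
  R = 212 − 19 + 6·34 = 397
  W = 106 − 2·19 + 34 − 397 (+49 from intervention) = -246
  C = -33 + 3·34 + 2·397 − 5·(-246) = 2093

2093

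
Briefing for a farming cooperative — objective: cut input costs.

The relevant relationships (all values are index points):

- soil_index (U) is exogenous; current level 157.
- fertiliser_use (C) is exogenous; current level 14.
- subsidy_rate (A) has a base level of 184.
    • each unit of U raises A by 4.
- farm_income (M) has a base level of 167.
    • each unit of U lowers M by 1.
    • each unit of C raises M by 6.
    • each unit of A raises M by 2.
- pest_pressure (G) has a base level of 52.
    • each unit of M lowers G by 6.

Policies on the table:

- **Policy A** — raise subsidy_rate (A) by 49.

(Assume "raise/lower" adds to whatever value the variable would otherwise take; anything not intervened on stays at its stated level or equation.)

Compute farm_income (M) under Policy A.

Policy A (A + 49):
  U = 157
  C = 14
  A = 184 + 4·157 (+49 from intervention) = 861
  M = 167 − 157 + 6·14 + 2·861 = 1816

1816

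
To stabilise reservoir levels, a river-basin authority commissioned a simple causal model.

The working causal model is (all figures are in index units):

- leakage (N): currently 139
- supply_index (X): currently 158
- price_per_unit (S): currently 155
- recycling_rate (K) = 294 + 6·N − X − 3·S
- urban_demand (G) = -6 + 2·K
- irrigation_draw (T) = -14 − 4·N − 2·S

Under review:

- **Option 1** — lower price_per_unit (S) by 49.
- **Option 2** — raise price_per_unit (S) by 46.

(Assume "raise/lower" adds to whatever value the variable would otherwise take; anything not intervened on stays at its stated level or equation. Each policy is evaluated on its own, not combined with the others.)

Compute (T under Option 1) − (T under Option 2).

Option 1 (S − 49):
  N = 139
  S = 155 − 49 = 106
  T = -14 − 4·139 − 2·106 = -782
Option 2 (S + 46):
  N = 139
  S = 155 + 46 = 201
  T = -14 − 4·139 − 2·201 = -972
T: -782 − (-972) = 190

190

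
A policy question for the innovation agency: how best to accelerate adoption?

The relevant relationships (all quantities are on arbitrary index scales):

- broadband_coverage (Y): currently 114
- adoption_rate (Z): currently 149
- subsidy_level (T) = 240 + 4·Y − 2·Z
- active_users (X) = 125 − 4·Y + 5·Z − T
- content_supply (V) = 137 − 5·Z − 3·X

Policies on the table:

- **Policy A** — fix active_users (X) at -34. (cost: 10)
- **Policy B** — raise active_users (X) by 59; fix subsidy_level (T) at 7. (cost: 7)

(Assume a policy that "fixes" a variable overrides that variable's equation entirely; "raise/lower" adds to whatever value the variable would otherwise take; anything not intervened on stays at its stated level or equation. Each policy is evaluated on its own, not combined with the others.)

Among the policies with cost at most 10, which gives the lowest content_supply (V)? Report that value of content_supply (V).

-2006

Policy A (X := -34):
  Y = 114
  Z = 149
  T = 240 + 4·114 − 2·149 = 398
  X = -34
  V = 137 − 5·149 − 3·(-34) = -506
Policy B (X + 59, T := 7):
  Y = 114
  Z = 149
  T = 7
  X = 125 − 4·114 + 5·149 − 7 (+59 from intervention) = 466
  V = 137 − 5·149 − 3·466 = -2006
Comparing — Policy A: V=-506, Policy B: V=-2006. Lowest is -2006 (Policy B).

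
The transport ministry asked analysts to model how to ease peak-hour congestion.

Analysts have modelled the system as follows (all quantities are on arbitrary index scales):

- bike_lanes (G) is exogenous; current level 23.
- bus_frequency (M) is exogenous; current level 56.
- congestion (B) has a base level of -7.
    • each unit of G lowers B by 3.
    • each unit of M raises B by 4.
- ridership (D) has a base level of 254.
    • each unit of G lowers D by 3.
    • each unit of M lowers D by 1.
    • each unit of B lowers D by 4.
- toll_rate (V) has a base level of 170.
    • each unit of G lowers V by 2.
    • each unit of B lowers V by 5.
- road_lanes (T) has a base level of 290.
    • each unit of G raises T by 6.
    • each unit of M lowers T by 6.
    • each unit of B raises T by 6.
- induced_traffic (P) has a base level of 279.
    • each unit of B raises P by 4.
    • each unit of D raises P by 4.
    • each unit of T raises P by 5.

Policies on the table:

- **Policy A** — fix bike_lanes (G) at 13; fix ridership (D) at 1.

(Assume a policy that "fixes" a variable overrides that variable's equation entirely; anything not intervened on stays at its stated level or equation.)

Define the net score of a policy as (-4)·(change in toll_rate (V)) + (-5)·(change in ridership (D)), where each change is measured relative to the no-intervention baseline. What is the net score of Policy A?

Baseline:
  G = 23
  M = 56
  B = -7 − 3·23 + 4·56 = 148
  D = 254 − 3·23 − 56 − 4·148 = -463
  V = 170 − 2·23 − 5·148 = -616
Policy A (G := 13, D := 1):
  G = 13
  M = 56
  B = -7 − 3·13 + 4·56 = 178
  D = 1
  V = 170 − 2·13 − 5·178 = -746
ΔV = -746 − (-616) = -130; ΔD = 1 − (-463) = 464
Score = (-4)·(-130) + (-5)·464 = -1800

-1800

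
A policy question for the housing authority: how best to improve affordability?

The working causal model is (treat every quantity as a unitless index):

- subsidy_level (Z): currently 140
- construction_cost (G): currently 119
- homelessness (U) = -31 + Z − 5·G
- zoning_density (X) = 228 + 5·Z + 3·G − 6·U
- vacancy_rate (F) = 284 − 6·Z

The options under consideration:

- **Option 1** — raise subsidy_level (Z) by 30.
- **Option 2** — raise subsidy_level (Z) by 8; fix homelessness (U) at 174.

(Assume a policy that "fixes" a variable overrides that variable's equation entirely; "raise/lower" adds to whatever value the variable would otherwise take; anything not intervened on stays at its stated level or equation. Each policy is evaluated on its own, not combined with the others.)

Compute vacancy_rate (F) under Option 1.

Option 1 (Z + 30):
  Z = 140 + 30 = 170
  F = 284 − 6·170 = -736

-736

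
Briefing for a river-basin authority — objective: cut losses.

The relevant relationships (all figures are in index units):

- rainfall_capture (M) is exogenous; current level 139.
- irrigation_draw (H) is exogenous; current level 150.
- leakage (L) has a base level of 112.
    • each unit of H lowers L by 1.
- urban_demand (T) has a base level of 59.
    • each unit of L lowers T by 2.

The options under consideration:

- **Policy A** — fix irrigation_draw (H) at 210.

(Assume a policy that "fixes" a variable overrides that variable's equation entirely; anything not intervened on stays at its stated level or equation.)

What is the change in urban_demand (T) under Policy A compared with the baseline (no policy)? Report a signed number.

120

Baseline:
  H = 150
  L = 112 − 150 = -38
  T = 59 − 2·(-38) = 135
Policy A (H := 210):
  H = 210
  L = 112 − 210 = -98
  T = 59 − 2·(-98) = 255
Change in T: 255 − 135 = 120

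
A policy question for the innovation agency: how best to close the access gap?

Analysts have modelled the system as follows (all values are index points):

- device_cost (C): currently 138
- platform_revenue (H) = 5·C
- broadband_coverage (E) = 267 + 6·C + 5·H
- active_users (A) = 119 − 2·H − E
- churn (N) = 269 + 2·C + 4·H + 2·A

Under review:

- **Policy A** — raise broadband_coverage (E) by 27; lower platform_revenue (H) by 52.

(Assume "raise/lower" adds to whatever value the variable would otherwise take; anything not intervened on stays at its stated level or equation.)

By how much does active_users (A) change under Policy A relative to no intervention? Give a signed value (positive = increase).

337

Baseline:
  C = 138
  H = 0 + 5·138 = 690
  E = 267 + 6·138 + 5·690 = 4545
  A = 119 − 2·690 − 4545 = -5806
Policy A (E + 27, H − 52):
  C = 138
  H = 0 + 5·138 (−52 from intervention) = 638
  E = 267 + 6·138 + 5·638 (+27 from intervention) = 4312
  A = 119 − 2·638 − 4312 = -5469
Change in A: -5469 − (-5806) = 337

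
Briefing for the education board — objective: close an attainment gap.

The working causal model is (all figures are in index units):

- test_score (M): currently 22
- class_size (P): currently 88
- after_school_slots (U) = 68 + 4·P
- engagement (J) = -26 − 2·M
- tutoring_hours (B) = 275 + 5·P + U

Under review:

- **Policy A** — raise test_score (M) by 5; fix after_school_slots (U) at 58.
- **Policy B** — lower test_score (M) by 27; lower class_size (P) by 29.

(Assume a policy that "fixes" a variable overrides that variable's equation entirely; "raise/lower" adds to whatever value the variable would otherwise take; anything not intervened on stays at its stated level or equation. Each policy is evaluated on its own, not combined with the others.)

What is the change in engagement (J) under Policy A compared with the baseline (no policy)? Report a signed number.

Baseline:
  M = 22
  J = -26 − 2·22 = -70
Policy A (M + 5, U := 58):
  M = 22 + 5 = 27
  J = -26 − 2·27 = -80
Change in J: -80 − (-70) = -10

-10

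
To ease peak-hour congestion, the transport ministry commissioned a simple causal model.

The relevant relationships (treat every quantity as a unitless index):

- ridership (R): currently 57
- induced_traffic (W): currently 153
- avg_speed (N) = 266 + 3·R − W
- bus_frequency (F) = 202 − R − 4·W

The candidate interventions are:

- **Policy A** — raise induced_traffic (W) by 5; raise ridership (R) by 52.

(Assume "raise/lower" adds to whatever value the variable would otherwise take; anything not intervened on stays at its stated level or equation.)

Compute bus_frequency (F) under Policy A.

-539

Policy A (W + 5, R + 52):
  R = 57 + 52 = 109
  W = 153 + 5 = 158
  F = 202 − 109 − 4·158 = -539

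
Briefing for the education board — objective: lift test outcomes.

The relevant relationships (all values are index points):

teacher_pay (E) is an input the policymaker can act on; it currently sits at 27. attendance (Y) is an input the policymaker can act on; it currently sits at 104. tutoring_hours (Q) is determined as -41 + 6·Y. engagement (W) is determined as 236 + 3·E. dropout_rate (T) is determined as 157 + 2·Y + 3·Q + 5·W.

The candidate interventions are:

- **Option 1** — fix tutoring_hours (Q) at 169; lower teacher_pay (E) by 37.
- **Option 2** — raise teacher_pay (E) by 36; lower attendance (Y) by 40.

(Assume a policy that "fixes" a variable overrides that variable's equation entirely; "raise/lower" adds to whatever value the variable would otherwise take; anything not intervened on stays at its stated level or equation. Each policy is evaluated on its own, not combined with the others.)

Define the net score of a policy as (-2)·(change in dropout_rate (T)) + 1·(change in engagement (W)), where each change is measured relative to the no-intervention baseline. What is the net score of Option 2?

Baseline:
  E = 27
  Y = 104
  Q = -41 + 6·104 = 583
  W = 236 + 3·27 = 317
  T = 157 + 2·104 + 3·583 + 5·317 = 3699
Option 2 (E + 36, Y − 40):
  E = 27 + 36 = 63
  Y = 104 − 40 = 64
  Q = -41 + 6·64 = 343
  W = 236 + 3·63 = 425
  T = 157 + 2·64 + 3·343 + 5·425 = 3439
ΔT = 3439 − 3699 = -260; ΔW = 425 − 317 = 108
Score = (-2)·(-260) + 1·108 = 628

628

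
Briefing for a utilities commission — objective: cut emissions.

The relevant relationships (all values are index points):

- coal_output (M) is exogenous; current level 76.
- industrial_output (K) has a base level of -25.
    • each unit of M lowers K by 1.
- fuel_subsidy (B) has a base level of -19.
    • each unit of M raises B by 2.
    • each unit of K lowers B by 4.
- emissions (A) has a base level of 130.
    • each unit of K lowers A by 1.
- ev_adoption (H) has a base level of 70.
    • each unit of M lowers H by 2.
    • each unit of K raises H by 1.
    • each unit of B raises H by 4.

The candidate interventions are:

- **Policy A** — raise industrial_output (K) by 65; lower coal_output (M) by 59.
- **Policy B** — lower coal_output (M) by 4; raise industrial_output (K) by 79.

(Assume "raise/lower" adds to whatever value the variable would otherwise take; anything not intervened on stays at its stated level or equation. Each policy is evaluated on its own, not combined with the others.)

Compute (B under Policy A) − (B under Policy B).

-274

Policy A (K + 65, M − 59):
  M = 76 − 59 = 17
  K = -25 − 17 (+65 from intervention) = 23
  B = -19 + 2·17 − 4·23 = -77
Policy B (M − 4, K + 79):
  M = 76 − 4 = 72
  K = -25 − 72 (+79 from intervention) = -18
  B = -19 + 2·72 − 4·(-18) = 197
B: -77 − 197 = -274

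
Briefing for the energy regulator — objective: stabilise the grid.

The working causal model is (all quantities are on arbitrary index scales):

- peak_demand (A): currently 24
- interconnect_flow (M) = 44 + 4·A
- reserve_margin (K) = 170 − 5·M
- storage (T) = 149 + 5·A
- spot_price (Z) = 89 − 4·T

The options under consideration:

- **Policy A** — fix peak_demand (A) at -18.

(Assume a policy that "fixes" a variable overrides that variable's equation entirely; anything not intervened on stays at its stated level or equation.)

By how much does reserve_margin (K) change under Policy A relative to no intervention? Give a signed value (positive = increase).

Baseline:
  A = 24
  M = 44 + 4·24 = 140
  K = 170 − 5·140 = -530
Policy A (A := -18):
  A = -18
  M = 44 + 4·(-18) = -28
  K = 170 − 5·(-28) = 310
Change in K: 310 − (-530) = 840

840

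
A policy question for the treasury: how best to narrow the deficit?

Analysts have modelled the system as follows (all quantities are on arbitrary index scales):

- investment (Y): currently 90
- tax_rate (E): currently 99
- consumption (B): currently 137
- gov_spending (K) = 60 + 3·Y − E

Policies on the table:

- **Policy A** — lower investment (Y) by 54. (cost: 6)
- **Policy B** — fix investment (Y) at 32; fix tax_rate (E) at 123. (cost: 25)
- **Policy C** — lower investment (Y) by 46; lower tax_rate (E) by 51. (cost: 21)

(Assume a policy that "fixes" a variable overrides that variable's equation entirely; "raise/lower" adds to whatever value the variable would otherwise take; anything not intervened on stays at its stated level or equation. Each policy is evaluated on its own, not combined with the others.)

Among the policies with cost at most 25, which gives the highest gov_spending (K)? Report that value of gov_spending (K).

Policy A (Y − 54):
  Y = 90 − 54 = 36
  E = 99
  K = 60 + 3·36 − 99 = 69
Policy B (Y := 32, E := 123):
  Y = 32
  E = 123
  K = 60 + 3·32 − 123 = 33
Policy C (Y − 46, E − 51):
  Y = 90 − 46 = 44
  E = 99 − 51 = 48
  K = 60 + 3·44 − 48 = 144
Comparing — Policy A: K=69, Policy B: K=33, Policy C: K=144. Highest is 144 (Policy C).

144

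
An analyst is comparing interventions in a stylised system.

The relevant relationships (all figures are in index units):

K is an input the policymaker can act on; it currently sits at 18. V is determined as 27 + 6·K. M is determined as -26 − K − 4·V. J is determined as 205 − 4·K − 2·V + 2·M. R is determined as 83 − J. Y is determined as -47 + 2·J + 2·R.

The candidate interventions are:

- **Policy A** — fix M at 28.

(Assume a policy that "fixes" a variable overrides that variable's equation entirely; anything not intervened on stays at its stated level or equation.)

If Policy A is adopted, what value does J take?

Policy A (M := 28):
  K = 18
  V = 27 + 6·18 = 135
  M = 28
  J = 205 − 4·18 − 2·135 + 2·28 = -81

-81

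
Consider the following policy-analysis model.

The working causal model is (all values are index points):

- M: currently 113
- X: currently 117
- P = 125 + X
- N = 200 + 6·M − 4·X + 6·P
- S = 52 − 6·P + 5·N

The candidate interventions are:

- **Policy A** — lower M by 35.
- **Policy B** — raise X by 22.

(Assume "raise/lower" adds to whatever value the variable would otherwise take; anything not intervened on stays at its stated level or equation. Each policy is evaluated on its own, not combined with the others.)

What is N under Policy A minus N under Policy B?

Policy A (M − 35):
  M = 113 − 35 = 78
  X = 117
  P = 125 + 117 = 242
  N = 200 + 6·78 − 4·117 + 6·242 = 1652
Policy B (X + 22):
  M = 113
  X = 117 + 22 = 139
  P = 125 + 139 = 264
  N = 200 + 6·113 − 4·139 + 6·264 = 1906
N: 1652 − 1906 = -254

-254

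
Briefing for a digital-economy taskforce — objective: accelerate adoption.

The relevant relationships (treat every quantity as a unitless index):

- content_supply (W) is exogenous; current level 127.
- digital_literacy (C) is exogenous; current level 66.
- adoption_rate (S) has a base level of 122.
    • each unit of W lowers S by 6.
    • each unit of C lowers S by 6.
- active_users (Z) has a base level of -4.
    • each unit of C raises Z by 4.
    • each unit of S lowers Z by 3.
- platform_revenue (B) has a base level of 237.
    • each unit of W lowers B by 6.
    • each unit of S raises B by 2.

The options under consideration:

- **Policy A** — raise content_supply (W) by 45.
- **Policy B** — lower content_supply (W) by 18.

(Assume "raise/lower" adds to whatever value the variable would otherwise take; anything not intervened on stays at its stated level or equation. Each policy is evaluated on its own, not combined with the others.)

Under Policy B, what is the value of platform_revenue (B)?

-2273

Policy B (W − 18):
  W = 127 − 18 = 109
  C = 66
  S = 122 − 6·109 − 6·66 = -928
  B = 237 − 6·109 + 2·(-928) = -2273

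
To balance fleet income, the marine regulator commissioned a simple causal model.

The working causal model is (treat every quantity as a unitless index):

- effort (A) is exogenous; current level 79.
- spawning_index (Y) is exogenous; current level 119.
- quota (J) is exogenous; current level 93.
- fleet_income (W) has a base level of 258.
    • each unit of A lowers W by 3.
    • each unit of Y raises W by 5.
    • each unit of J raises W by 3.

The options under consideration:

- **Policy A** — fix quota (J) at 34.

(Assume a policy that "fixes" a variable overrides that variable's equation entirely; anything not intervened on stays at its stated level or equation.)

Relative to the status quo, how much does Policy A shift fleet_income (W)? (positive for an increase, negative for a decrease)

Baseline:
  A = 79
  Y = 119
  J = 93
  W = 258 − 3·79 + 5·119 + 3·93 = 895
Policy A (J := 34):
  A = 79
  Y = 119
  J = 34
  W = 258 − 3·79 + 5·119 + 3·34 = 718
Change in W: 718 − 895 = -177

-177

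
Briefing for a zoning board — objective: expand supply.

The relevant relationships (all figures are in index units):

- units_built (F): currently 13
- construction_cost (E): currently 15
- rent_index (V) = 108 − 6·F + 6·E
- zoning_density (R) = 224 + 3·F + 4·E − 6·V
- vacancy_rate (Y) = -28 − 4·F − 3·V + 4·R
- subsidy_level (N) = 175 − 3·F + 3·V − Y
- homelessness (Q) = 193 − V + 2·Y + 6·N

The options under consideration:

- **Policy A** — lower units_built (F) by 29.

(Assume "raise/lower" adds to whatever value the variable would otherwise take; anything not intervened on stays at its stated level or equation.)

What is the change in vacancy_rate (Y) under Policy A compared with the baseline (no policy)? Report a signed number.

-4930

Baseline:
  F = 13
  E = 15
  V = 108 − 6·13 + 6·15 = 120
  R = 224 + 3·13 + 4·15 − 6·120 = -397
  Y = -28 − 4·13 − 3·120 + 4·(-397) = -2028
Policy A (F − 29):
  F = 13 − 29 = -16
  E = 15
  V = 108 − 6·(-16) + 6·15 = 294
  R = 224 + 3·(-16) + 4·15 − 6·294 = -1528
  Y = -28 − 4·(-16) − 3·294 + 4·(-1528) = -6958
Change in Y: -6958 − (-2028) = -4930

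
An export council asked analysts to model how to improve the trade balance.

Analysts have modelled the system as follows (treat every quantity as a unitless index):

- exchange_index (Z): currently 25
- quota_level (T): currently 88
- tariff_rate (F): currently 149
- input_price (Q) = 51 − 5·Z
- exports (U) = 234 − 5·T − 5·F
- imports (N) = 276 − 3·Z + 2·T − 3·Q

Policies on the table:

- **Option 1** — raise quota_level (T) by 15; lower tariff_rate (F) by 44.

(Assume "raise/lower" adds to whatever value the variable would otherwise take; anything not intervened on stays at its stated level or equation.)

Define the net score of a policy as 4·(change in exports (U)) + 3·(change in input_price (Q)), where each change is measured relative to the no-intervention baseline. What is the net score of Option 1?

Baseline:
  Z = 25
  T = 88
  F = 149
  Q = 51 − 5·25 = -74
  U = 234 − 5·88 − 5·149 = -951
Option 1 (T + 15, F − 44):
  Z = 25
  T = 88 + 15 = 103
  F = 149 − 44 = 105
  Q = 51 − 5·25 = -74
  U = 234 − 5·103 − 5·105 = -806
ΔU = -806 − (-951) = 145; ΔQ = -74 − (-74) = 0
Score = 4·145 + 3·0 = 580

580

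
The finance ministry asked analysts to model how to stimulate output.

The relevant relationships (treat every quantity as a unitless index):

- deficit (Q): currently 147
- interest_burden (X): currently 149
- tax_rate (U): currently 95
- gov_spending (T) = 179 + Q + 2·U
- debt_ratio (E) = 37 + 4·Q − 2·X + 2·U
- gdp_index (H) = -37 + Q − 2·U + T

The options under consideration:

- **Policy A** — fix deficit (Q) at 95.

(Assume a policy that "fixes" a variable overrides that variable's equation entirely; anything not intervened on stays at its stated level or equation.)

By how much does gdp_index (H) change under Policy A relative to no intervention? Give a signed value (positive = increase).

Baseline:
  Q = 147
  U = 95
  T = 179 + 147 + 2·95 = 516
  H = -37 + 147 − 2·95 + 516 = 436
Policy A (Q := 95):
  Q = 95
  U = 95
  T = 179 + 95 + 2·95 = 464
  H = -37 + 95 − 2·95 + 464 = 332
Change in H: 332 − 436 = -104

-104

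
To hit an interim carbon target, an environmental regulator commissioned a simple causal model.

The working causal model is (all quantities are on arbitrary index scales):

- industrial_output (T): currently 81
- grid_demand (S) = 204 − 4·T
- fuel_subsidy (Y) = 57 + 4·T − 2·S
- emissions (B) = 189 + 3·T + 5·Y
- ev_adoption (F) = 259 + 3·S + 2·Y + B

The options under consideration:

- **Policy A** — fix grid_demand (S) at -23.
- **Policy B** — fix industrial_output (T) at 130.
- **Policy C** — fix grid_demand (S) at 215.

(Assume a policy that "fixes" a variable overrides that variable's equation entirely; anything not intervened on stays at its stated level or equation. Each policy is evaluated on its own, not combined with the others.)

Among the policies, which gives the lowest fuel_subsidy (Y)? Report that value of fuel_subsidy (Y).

Policy A (S := -23):
  T = 81
  S = -23
  Y = 57 + 4·81 − 2·(-23) = 427
Policy B (T := 130):
  T = 130
  S = 204 − 4·130 = -316
  Y = 57 + 4·130 − 2·(-316) = 1209
Policy C (S := 215):
  T = 81
  S = 215
  Y = 57 + 4·81 − 2·215 = -49
Comparing — Policy A: Y=427, Policy B: Y=1209, Policy C: Y=-49. Lowest is -49 (Policy C).

-49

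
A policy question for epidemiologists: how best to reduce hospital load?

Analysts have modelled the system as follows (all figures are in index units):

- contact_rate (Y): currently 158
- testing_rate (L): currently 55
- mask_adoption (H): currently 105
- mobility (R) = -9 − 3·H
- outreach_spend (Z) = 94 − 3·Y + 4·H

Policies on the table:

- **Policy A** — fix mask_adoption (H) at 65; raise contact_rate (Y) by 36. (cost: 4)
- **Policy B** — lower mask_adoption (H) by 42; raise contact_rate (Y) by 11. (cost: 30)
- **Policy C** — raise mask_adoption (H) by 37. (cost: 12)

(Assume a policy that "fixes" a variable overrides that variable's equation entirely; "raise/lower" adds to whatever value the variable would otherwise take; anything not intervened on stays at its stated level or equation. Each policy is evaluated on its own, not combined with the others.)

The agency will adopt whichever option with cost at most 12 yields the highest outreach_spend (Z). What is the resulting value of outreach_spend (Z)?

188

Policy A (H := 65, Y + 36):
  Y = 158 + 36 = 194
  H = 65
  Z = 94 − 3·194 + 4·65 = -228
Policy C (H + 37):
  Y = 158
  H = 105 + 37 = 142
  Z = 94 − 3·158 + 4·142 = 188
Comparing — Policy A: Z=-228, Policy C: Z=188. Highest is 188 (Policy C).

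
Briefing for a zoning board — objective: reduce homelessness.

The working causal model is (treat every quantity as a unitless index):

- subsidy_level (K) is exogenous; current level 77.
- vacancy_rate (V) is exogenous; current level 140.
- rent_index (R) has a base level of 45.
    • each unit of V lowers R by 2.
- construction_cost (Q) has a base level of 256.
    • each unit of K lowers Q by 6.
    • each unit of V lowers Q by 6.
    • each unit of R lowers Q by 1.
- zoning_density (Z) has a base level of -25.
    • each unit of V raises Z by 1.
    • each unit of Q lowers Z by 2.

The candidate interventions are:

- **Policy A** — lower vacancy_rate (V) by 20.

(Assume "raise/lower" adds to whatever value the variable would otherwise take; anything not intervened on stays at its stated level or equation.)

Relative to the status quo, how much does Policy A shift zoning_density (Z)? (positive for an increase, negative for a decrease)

Baseline:
  K = 77
  V = 140
  R = 45 − 2·140 = -235
  Q = 256 − 6·77 − 6·140 − (-235) = -811
  Z = -25 + 140 − 2·(-811) = 1737
Policy A (V − 20):
  K = 77
  V = 140 − 20 = 120
  R = 45 − 2·120 = -195
  Q = 256 − 6·77 − 6·120 − (-195) = -731
  Z = -25 + 120 − 2·(-731) = 1557
Change in Z: 1557 − 1737 = -180

-180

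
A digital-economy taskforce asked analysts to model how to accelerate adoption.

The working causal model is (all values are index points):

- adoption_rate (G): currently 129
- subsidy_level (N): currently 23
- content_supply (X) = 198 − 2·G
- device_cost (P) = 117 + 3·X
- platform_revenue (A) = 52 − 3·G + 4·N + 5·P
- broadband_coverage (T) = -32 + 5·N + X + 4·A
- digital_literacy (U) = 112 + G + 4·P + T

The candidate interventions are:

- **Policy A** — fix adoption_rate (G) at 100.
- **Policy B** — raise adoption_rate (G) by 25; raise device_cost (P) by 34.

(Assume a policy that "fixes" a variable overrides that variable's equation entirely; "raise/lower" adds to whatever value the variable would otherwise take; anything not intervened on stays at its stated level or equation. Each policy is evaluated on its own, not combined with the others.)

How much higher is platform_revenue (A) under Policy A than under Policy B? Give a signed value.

Policy A (G := 100):
  G = 100
  N = 23
  X = 198 − 2·100 = -2
  P = 117 + 3·(-2) = 111
  A = 52 − 3·100 + 4·23 + 5·111 = 399
Policy B (G + 25, P + 34):
  G = 129 + 25 = 154
  N = 23
  X = 198 − 2·154 = -110
  P = 117 + 3·(-110) (+34 from intervention) = -179
  A = 52 − 3·154 + 4·23 + 5·(-179) = -1213
A: 399 − (-1213) = 1612

1612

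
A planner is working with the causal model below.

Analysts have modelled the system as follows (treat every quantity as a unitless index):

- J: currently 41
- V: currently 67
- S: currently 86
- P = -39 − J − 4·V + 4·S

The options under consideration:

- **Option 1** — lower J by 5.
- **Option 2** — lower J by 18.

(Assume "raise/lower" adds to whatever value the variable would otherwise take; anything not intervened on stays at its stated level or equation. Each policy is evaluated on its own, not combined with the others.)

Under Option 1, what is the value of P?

1

Option 1 (J − 5):
  J = 41 − 5 = 36
  V = 67
  S = 86
  P = -39 − 36 − 4·67 + 4·86 = 1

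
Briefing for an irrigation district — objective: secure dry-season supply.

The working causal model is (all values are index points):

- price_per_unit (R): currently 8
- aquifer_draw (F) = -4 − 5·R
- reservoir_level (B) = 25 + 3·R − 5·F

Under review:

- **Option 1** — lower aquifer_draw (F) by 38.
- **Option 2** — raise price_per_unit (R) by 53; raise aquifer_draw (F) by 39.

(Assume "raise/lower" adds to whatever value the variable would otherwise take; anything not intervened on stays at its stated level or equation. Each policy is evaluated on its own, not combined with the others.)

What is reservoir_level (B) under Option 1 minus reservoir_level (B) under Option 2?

Option 1 (F − 38):
  R = 8
  F = -4 − 5·8 (−38 from intervention) = -82
  B = 25 + 3·8 − 5·(-82) = 459
Option 2 (R + 53, F + 39):
  R = 8 + 53 = 61
  F = -4 − 5·61 (+39 from intervention) = -270
  B = 25 + 3·61 − 5·(-270) = 1558
B: 459 − 1558 = -1099

-1099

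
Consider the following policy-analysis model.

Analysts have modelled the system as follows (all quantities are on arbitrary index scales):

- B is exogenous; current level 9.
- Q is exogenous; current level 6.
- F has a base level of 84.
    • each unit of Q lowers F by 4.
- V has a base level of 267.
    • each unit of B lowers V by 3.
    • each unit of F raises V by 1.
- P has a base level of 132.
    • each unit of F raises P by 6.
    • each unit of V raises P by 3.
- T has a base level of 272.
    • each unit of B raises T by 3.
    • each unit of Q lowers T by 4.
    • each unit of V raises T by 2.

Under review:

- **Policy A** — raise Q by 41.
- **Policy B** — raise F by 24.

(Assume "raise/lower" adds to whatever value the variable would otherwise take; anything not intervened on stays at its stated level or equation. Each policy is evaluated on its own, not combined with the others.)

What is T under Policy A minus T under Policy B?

-540

Policy A (Q + 41):
  B = 9
  Q = 6 + 41 = 47
  F = 84 − 4·47 = -104
  V = 267 − 3·9 + (-104) = 136
  T = 272 + 3·9 − 4·47 + 2·136 = 383
Policy B (F + 24):
  B = 9
  Q = 6
  F = 84 − 4·6 (+24 from intervention) = 84
  V = 267 − 3·9 + 84 = 324
  T = 272 + 3·9 − 4·6 + 2·324 = 923
T: 383 − 923 = -540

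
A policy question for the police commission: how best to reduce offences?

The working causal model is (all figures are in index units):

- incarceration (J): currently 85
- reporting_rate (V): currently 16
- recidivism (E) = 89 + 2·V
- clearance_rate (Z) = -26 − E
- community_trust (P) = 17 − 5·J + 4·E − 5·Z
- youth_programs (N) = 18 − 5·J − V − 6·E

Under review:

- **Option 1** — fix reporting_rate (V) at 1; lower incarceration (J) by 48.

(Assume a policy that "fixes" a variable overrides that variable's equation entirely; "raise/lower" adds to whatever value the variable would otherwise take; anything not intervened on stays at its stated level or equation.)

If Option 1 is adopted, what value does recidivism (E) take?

Option 1 (V := 1, J − 48):
  V = 1
  E = 89 + 2·1 = 91

91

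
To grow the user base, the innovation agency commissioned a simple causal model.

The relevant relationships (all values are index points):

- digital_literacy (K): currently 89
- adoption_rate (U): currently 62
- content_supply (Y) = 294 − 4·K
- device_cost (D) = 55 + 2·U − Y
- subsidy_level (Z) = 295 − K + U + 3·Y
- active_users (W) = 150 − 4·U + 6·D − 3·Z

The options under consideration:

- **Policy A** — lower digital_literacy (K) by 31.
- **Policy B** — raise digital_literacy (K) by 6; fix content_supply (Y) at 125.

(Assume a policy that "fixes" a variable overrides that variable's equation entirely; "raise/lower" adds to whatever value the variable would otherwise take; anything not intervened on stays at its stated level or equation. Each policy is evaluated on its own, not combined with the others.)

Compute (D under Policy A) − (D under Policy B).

63

Policy A (K − 31):
  K = 89 − 31 = 58
  U = 62
  Y = 294 − 4·58 = 62
  D = 55 + 2·62 − 62 = 117
Policy B (K + 6, Y := 125):
  K = 89 + 6 = 95
  U = 62
  Y = 125
  D = 55 + 2·62 − 125 = 54
D: 117 − 54 = 63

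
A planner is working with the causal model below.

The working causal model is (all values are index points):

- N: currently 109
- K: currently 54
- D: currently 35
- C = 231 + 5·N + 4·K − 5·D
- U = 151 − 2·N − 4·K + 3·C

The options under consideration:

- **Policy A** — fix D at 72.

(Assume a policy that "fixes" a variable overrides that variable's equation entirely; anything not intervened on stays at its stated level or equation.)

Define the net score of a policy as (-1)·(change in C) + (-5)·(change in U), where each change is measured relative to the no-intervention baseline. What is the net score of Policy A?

2960

Baseline:
  N = 109
  K = 54
  D = 35
  C = 231 + 5·109 + 4·54 − 5·35 = 817
  U = 151 − 2·109 − 4·54 + 3·817 = 2168
Policy A (D := 72):
  N = 109
  K = 54
  D = 72
  C = 231 + 5·109 + 4·54 − 5·72 = 632
  U = 151 − 2·109 − 4·54 + 3·632 = 1613
ΔC = 632 − 817 = -185; ΔU = 1613 − 2168 = -555
Score = (-1)·(-185) + (-5)·(-555) = 2960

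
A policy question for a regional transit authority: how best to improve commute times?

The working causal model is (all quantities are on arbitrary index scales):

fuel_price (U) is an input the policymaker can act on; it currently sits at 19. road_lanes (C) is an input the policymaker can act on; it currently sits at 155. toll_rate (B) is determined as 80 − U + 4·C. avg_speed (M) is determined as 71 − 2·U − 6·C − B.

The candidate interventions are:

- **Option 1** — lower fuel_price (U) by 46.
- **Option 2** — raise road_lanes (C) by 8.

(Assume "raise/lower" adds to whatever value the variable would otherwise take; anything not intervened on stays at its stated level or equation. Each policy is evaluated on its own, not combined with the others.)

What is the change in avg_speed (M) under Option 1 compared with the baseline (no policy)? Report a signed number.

46

Baseline:
  U = 19
  C = 155
  B = 80 − 19 + 4·155 = 681
  M = 71 − 2·19 − 6·155 − 681 = -1578
Option 1 (U − 46):
  U = 19 − 46 = -27
  C = 155
  B = 80 − (-27) + 4·155 = 727
  M = 71 − 2·(-27) − 6·155 − 727 = -1532
Change in M: -1532 − (-1578) = 46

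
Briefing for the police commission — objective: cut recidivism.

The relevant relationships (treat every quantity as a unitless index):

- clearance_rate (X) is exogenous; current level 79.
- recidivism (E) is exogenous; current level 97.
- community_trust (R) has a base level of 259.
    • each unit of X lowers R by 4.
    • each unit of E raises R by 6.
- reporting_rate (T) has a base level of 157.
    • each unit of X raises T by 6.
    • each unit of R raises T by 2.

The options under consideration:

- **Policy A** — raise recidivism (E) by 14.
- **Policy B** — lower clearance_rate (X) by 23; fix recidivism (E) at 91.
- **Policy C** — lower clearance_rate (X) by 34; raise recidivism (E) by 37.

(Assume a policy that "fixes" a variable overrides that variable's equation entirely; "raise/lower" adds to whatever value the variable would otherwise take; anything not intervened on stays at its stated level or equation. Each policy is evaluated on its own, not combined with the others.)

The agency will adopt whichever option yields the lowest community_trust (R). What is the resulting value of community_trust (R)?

Policy A (E + 14):
  X = 79
  E = 97 + 14 = 111
  R = 259 − 4·79 + 6·111 = 609
Policy B (X − 23, E := 91):
  X = 79 − 23 = 56
  E = 91
  R = 259 − 4·56 + 6·91 = 581
Policy C (X − 34, E + 37):
  X = 79 − 34 = 45
  E = 97 + 37 = 134
  R = 259 − 4·45 + 6·134 = 883
Comparing — Policy A: R=609, Policy B: R=581, Policy C: R=883. Lowest is 581 (Policy B).

581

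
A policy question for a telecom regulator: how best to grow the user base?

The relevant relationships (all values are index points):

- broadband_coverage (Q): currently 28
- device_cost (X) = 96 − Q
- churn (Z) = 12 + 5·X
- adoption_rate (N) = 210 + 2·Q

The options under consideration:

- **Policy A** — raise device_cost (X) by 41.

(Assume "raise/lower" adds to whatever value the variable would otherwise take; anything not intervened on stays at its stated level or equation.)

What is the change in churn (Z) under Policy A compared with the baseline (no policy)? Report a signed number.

205

Baseline:
  Q = 28
  X = 96 − 28 = 68
  Z = 12 + 5·68 = 352
Policy A (X + 41):
  Q = 28
  X = 96 − 28 (+41 from intervention) = 109
  Z = 12 + 5·109 = 557
Change in Z: 557 − 352 = 205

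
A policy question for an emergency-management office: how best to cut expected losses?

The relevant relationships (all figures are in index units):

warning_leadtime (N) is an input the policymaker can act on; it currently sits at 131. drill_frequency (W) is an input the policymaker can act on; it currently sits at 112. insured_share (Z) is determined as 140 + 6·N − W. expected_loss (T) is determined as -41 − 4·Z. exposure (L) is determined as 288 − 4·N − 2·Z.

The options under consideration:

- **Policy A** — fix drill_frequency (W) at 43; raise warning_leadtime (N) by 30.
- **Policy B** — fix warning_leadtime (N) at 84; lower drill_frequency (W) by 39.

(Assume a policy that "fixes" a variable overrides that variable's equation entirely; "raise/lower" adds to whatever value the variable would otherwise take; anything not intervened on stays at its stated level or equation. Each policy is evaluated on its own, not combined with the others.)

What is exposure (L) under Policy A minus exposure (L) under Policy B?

Policy A (W := 43, N + 30):
  N = 131 + 30 = 161
  W = 43
  Z = 140 + 6·161 − 43 = 1063
  L = 288 − 4·161 − 2·1063 = -2482
Policy B (N := 84, W − 39):
  N = 84
  W = 112 − 39 = 73
  Z = 140 + 6·84 − 73 = 571
  L = 288 − 4·84 − 2·571 = -1190
L: -2482 − (-1190) = -1292

-1292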